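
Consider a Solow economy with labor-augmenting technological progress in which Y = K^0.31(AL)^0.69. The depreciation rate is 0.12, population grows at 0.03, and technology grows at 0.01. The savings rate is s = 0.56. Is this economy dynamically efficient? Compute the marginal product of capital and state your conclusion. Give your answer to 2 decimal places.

Capital per effective worker breaks even when investment replaces (n + g + δ)·k; here n + g + δ = 0.16.
Steady-state k*: s·k^0.31 = 0.16·k gives k* = (0.56/0.16)^(1/0.69) ≈ 6.1448.
MPK = 0.31·6.1448^(-0.69) ≈ 0.0886.
MPK < n+g+δ = 0.16, so the economy is dynamically inefficient (over-saving).

dynamically inefficient; MPK ≈ 0.09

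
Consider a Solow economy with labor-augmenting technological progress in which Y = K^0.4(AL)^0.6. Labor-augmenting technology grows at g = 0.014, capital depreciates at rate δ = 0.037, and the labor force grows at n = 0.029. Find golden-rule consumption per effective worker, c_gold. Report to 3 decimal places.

c_gold ≈ 1.754

Break-even investment rate: n + g + δ = 0.029 + 0.014 + 0.037 = 0.08.
Setting f'(k) = n+g+δ gives 0.4·k^(0.4−1) = 0.08, hence k_gold = (0.4/0.08)^(1/0.6) ≈ 14.6201.
y_gold = 14.6201^0.4 ≈ 2.9240.
c_gold = y_gold − (n+g+δ)·k_gold = 2.9240 − 0.08·14.6201 ≈ 1.7544.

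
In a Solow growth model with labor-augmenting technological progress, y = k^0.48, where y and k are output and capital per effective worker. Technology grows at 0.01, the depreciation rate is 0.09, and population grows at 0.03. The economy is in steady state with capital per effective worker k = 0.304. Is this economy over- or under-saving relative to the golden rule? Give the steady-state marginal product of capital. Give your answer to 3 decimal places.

Capital per effective worker breaks even when investment replaces (n + g + δ)·k; here n + g + δ = 0.13.
MPK = 0.48·k^(0.48−1) = 0.48·0.304^(-0.52) ≈ 0.8916.
MPK > 0.13, so the economy is dynamically efficient (under-saving).

under-saving; MPK ≈ 0.892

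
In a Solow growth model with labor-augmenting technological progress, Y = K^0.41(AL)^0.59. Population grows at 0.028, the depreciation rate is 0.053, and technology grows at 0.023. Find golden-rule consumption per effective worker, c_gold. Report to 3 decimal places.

c_gold ≈ 1.531

n + g + δ = 0.028 + 0.023 + 0.053 = 0.104.
At the golden rule the marginal product of capital equals n+g+δ: 0.41·k^(0.41−1) = 0.104. Solving, k_gold = (0.41/0.104)^(1/0.59) ≈ 10.2270.
y_gold = 10.2270^0.41 ≈ 2.5942.
c_gold = y_gold − (n+g+δ)·k_gold = 2.5942 − 0.104·10.2270 ≈ 1.5306.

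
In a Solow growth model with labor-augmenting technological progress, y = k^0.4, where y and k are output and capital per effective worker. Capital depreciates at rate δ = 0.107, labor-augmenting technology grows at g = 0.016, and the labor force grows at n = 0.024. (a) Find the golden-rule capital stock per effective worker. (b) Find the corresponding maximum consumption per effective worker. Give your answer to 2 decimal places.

(a) k_gold ≈ 5.30; (b) c_gold ≈ 1.17

n + g + δ = 0.024 + 0.016 + 0.107 = 0.147.
Setting f'(k) = n+g+δ gives 0.4·k^(0.4−1) = 0.147, hence k_gold = (0.4/0.147)^(1/0.6) ≈ 5.3036.
y_gold = 5.3036^0.4 ≈ 1.9491; c_gold = y_gold − 0.147·k_gold ≈ 1.1694.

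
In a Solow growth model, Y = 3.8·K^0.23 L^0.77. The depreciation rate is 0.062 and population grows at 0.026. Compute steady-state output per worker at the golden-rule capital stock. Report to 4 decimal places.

y_gold ≈ 7.5439

n + δ = 0.026 + 0.062 = 0.088.
At the golden rule the marginal product of capital equals n+δ: 0.23·3.8·k^(0.23−1) = 0.088. Solving, k_gold = (0.23·3.8/0.088)^(1/0.77) ≈ 19.7171.
Output: y_gold = 3.8·k_gold^0.23 = 3.8·19.7171^0.23 ≈ 7.5439.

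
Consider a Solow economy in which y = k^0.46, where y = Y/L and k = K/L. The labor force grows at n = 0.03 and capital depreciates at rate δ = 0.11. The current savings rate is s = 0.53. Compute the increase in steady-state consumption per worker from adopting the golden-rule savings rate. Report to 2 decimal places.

Δc ≈ 0.03

Break-even investment rate: n + δ = 0.03 + 0.11 = 0.14.
Current steady state (s = 0.53): k* = (0.53/0.14)^(1/0.54) ≈ 11.7664, y* = 11.7664^0.46 ≈ 3.1081, c* = (1−0.53)·3.1081 ≈ 1.4608.
At the golden rule the marginal product of capital equals n+δ: 0.46·k^(0.46−1) = 0.14. Solving, k_gold = (0.46/0.14)^(1/0.54) ≈ 9.0515.
y_gold = 9.0515^0.46 ≈ 2.7548, c_gold = y_gold − 0.14·k_gold ≈ 1.4876.
Gain: Δc = 1.4876 − 1.4608 ≈ 0.0268.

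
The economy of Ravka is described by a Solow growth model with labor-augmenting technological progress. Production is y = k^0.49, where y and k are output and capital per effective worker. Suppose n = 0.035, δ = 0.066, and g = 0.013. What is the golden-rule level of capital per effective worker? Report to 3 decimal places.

The effective depreciation rate is n + g + δ = 0.035 + 0.013 + 0.066 = 0.114.
At the golden rule the marginal product of capital equals n+g+δ: 0.49·k^(0.49−1) = 0.114. Solving, k_gold = (0.49/0.114)^(1/0.51) ≈ 17.4481.

k_gold ≈ 17.448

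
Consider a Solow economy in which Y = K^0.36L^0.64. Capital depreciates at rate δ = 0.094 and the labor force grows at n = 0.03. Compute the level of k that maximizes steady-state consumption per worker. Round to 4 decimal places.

k_gold ≈ 5.2875

n + δ = 0.03 + 0.094 = 0.124.
Setting f'(k) = n+δ gives 0.36·k^(0.36−1) = 0.124, hence k_gold = (0.36/0.124)^(1/0.64) ≈ 5.2875.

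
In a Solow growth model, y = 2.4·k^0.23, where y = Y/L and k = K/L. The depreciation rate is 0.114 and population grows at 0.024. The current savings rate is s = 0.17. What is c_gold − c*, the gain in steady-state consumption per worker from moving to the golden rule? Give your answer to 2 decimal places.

Δc ≈ 0.04

Break-even investment rate: n + δ = 0.024 + 0.114 = 0.138.
Current steady state (s = 0.17): k* = (0.17·2.4/0.138)^(1/0.77) ≈ 4.0870, y* = 2.4·4.0870^0.23 ≈ 3.3177, c* = (1−0.17)·3.3177 ≈ 2.7537.
Maximizing c = f(k) − (n+δ)·k gives f'(k) = n+δ, i.e. 0.23·2.4·k^(0.23−1) = 0.138, so k_gold = (0.23·2.4/0.138)^(1/0.77) ≈ 6.0520.
y_gold = 2.4·6.0520^0.23 ≈ 3.6312, c_gold = y_gold − 0.138·k_gold ≈ 2.7960.
Gain: Δc = 2.7960 − 2.7537 ≈ 0.0423.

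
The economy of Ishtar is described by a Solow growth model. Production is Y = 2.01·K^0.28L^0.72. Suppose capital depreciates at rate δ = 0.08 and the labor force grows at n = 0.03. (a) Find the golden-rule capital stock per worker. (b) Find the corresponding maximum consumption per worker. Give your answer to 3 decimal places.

(a) k_gold ≈ 9.653; (b) c_gold ≈ 2.730

Capital per worker breaks even when investment replaces (n + δ)·k; here n + δ = 0.11.
Golden rule sets MPK = n+δ: 0.28·2.01·k^(0.28−1) = 0.11, so k_gold = (0.28·2.01/0.11)^(1/0.72) ≈ 9.6531.
y_gold = 2.01·9.6531^0.28 ≈ 3.7923; c_gold = y_gold − 0.11·k_gold ≈ 2.7305.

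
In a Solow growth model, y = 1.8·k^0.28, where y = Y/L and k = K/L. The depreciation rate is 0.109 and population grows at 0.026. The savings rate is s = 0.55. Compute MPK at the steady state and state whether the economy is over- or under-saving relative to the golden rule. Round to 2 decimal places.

Break-even investment rate: n + δ = 0.026 + 0.109 = 0.135.
Steady-state k*: s·A·k^0.28 = 0.135·k gives k* = (0.55·1.8/0.135)^(1/0.72) ≈ 15.9150.
MPK = 0.28·1.8·15.9150^(-0.72) ≈ 0.0687.
MPK < n+δ = 0.135, so the economy is dynamically inefficient (over-saving).

over-saving; MPK ≈ 0.07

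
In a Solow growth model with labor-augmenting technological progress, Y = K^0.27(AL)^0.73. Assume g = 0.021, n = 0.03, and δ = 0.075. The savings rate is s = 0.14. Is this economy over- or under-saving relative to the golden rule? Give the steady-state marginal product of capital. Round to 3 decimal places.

Break-even investment rate: n + g + δ = 0.03 + 0.021 + 0.075 = 0.126.
Steady-state k*: s·k^0.27 = 0.126·k gives k* = (0.14/0.126)^(1/0.73) ≈ 1.1553.
MPK = 0.27·1.1553^(-0.73) ≈ 0.2430.
MPK > n+g+δ = 0.126, so the economy is dynamically efficient (under-saving).

under-saving; MPK ≈ 0.243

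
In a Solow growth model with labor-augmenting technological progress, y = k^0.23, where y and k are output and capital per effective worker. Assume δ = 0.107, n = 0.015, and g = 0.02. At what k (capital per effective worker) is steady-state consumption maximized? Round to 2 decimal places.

n + g + δ = 0.015 + 0.02 + 0.107 = 0.142.
Setting f'(k) = n+g+δ gives 0.23·k^(0.23−1) = 0.142, hence k_gold = (0.23/0.142)^(1/0.77) ≈ 1.8707.

k_gold ≈ 1.87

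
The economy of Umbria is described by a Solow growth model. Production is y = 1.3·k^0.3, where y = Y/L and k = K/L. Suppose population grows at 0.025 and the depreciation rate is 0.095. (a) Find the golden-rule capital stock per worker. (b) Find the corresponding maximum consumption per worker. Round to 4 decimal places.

Break-even investment rate: n + δ = 0.025 + 0.095 = 0.12.
Maximizing c = f(k) − (n+δ)·k gives f'(k) = n+δ, i.e. 0.3·1.3·k^(0.3−1) = 0.12, so k_gold = (0.3·1.3/0.12)^(1/0.7) ≈ 5.3859.
y_gold = 1.3·5.3859^0.3 ≈ 2.1544; c_gold = y_gold − 0.12·k_gold ≈ 1.5081.

(a) k_gold ≈ 5.3859; (b) c_gold ≈ 1.5081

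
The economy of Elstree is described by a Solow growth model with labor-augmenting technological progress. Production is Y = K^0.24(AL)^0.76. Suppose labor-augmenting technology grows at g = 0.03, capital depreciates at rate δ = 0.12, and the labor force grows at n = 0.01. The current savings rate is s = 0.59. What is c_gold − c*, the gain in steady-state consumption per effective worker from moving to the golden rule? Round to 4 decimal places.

Δc ≈ 0.2447

Capital per effective worker breaks even when investment replaces (n + g + δ)·k; here n + g + δ = 0.16.
Current steady state (s = 0.59): k* = (0.59/0.16)^(1/0.76) ≈ 5.5680, y* = 5.5680^0.24 ≈ 1.5100, c* = (1−0.59)·1.5100 ≈ 0.6191.
Setting f'(k) = n+g+δ gives 0.24·k^(0.24−1) = 0.16, hence k_gold = (0.24/0.16)^(1/0.76) ≈ 1.7049.
y_gold = 1.7049^0.24 ≈ 1.1366, c_gold = y_gold − 0.16·k_gold ≈ 0.8638.
Gain: Δc = 0.8638 − 0.6191 ≈ 0.2447.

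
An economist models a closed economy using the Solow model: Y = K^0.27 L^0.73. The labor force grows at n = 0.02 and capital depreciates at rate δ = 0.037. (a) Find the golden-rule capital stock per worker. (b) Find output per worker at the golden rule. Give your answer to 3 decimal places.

(a) k_gold ≈ 8.420; (b) y_gold ≈ 1.778

Break-even investment rate: n + δ = 0.02 + 0.037 = 0.057.
Golden rule sets MPK = n+δ: 0.27·k^(0.27−1) = 0.057, so k_gold = (0.27/0.057)^(1/0.73) ≈ 8.4203.
y_gold = 8.4203^0.27 ≈ 1.7776.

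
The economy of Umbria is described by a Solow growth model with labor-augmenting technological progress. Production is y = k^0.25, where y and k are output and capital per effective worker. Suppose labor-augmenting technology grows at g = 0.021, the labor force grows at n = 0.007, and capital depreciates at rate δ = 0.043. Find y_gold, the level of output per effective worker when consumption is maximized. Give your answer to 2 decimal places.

Capital per effective worker breaks even when investment replaces (n + g + δ)·k; here n + g + δ = 0.071.
At the golden rule the marginal product of capital equals n+g+δ: 0.25·k^(0.25−1) = 0.071. Solving, k_gold = (0.25/0.071)^(1/0.75) ≈ 5.3568.
Output: y_gold = k_gold^0.25 = 5.3568^0.25 ≈ 1.5213.

y_gold ≈ 1.52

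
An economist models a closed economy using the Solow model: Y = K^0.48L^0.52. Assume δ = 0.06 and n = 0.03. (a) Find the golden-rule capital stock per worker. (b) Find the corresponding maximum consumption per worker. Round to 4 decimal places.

(a) k_gold ≈ 25.0077; (b) c_gold ≈ 2.4383

n + δ = 0.03 + 0.06 = 0.09.
Golden rule sets MPK = n+δ: 0.48·k^(0.48−1) = 0.09, so k_gold = (0.48/0.09)^(1/0.52) ≈ 25.0077.
y_gold = 25.0077^0.48 ≈ 4.6890; c_gold = y_gold − 0.09·k_gold ≈ 2.4383.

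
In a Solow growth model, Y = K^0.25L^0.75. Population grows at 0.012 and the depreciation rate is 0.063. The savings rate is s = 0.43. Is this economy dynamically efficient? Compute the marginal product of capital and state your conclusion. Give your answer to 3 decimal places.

dynamically inefficient; MPK ≈ 0.044

The effective depreciation rate is n + δ = 0.012 + 0.063 = 0.075.
Steady-state k*: s·k^0.25 = 0.075·k gives k* = (0.43/0.075)^(1/0.75) ≈ 10.2615.
MPK = 0.25·10.2615^(-0.75) ≈ 0.0436.
MPK < n+δ = 0.075, so the economy is dynamically inefficient (over-saving).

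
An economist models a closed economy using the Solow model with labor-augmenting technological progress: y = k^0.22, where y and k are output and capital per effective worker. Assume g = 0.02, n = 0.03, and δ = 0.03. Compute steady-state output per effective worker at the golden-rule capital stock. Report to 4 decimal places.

n + g + δ = 0.03 + 0.02 + 0.03 = 0.08.
At the golden rule the marginal product of capital equals n+g+δ: 0.22·k^(0.22−1) = 0.08. Solving, k_gold = (0.22/0.08)^(1/0.78) ≈ 3.6580.
Output: y_gold = k_gold^0.22 = 3.6580^0.22 ≈ 1.3302.

y_gold ≈ 1.3302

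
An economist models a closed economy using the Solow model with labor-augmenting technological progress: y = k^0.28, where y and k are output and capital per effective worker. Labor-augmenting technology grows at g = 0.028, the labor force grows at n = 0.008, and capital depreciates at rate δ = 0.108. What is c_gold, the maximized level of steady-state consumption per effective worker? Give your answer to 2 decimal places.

Capital per effective worker breaks even when investment replaces (n + g + δ)·k; here n + g + δ = 0.144.
At the golden rule the marginal product of capital equals n+g+δ: 0.28·k^(0.28−1) = 0.144. Solving, k_gold = (0.28/0.144)^(1/0.72) ≈ 2.5183.
y_gold = 2.5183^0.28 ≈ 1.2951.
c_gold = y_gold − (n+g+δ)·k_gold = 1.2951 − 0.144·2.5183 ≈ 0.9325.

c_gold ≈ 0.93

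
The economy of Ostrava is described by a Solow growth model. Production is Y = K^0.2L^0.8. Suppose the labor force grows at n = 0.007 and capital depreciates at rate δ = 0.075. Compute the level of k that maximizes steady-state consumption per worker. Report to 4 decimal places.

k_gold ≈ 3.0480

The effective depreciation rate is n + δ = 0.007 + 0.075 = 0.082.
Golden rule sets MPK = n+δ: 0.2·k^(0.2−1) = 0.082, so k_gold = (0.2/0.082)^(1/0.8) ≈ 3.0480.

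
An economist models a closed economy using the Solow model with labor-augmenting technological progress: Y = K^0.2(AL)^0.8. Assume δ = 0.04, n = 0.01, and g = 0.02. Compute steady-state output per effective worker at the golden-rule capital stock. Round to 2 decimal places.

The effective depreciation rate is n + g + δ = 0.01 + 0.02 + 0.04 = 0.07.
Golden rule sets MPK = n+g+δ: 0.2·k^(0.2−1) = 0.07, so k_gold = (0.2/0.07)^(1/0.8) ≈ 3.7146.
Output: y_gold = k_gold^0.2 = 3.7146^0.2 ≈ 1.3001.

y_gold ≈ 1.30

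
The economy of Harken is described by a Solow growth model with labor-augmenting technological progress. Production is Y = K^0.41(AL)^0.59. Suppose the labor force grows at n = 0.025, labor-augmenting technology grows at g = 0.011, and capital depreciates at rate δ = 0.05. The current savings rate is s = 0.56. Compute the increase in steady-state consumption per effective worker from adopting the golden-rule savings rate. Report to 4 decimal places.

Δc ≈ 0.1289

Break-even investment rate: n + g + δ = 0.025 + 0.011 + 0.05 = 0.086.
Current steady state (s = 0.56): k* = (0.56/0.086)^(1/0.59) ≈ 23.9406, y* = 23.9406^0.41 ≈ 3.6766, c* = (1−0.56)·3.6766 ≈ 1.6177.
Setting f'(k) = n+g+δ gives 0.41·k^(0.41−1) = 0.086, hence k_gold = (0.41/0.086)^(1/0.59) ≈ 14.1136.
y_gold = 14.1136^0.41 ≈ 2.9604, c_gold = y_gold − 0.086·k_gold ≈ 1.7466.
Gain: Δc = 1.7466 − 1.6177 ≈ 0.1289.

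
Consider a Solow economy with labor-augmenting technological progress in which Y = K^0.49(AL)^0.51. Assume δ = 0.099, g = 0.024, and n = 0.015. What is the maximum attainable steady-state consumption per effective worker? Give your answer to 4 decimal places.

c_gold ≈ 1.7231

Capital per effective worker breaks even when investment replaces (n + g + δ)·k; here n + g + δ = 0.138.
Golden rule sets MPK = n+g+δ: 0.49·k^(0.49−1) = 0.138, so k_gold = (0.49/0.138)^(1/0.51) ≈ 11.9965.
y_gold = 11.9965^0.49 ≈ 3.3786.
c_gold = y_gold − (n+g+δ)·k_gold = 3.3786 − 0.138·11.9965 ≈ 1.7231.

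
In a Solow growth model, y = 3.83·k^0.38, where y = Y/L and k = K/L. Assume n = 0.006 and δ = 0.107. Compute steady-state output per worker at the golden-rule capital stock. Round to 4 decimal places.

y_gold ≈ 18.3427

Break-even investment rate: n + δ = 0.006 + 0.107 = 0.113.
At the golden rule the marginal product of capital equals n+δ: 0.38·3.83·k^(0.38−1) = 0.113. Solving, k_gold = (0.38·3.83/0.113)^(1/0.62) ≈ 61.6833.
Output: y_gold = 3.83·k_gold^0.38 = 3.83·61.6833^0.38 ≈ 18.3427.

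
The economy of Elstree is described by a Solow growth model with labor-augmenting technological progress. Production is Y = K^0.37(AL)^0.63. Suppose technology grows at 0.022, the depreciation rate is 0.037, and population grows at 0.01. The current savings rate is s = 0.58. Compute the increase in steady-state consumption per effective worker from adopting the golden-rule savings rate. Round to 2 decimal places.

Capital per effective worker breaks even when investment replaces (n + g + δ)·k; here n + g + δ = 0.069.
Current steady state (s = 0.58): k* = (0.58/0.069)^(1/0.63) ≈ 29.3485, y* = 29.3485^0.37 ≈ 3.4915, c* = (1−0.58)·3.4915 ≈ 1.4664.
At the golden rule the marginal product of capital equals n+g+δ: 0.37·k^(0.37−1) = 0.069. Solving, k_gold = (0.37/0.069)^(1/0.63) ≈ 14.3781.
y_gold = 14.3781^0.37 ≈ 2.6813, c_gold = y_gold − 0.069·k_gold ≈ 1.6892.
Gain: Δc = 1.6892 − 1.4664 ≈ 0.2228.

Δc ≈ 0.22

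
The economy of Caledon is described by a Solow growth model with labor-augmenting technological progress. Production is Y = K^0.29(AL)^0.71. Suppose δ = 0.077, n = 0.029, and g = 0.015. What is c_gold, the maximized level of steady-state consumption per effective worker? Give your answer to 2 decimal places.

Break-even investment rate: n + g + δ = 0.029 + 0.015 + 0.077 = 0.121.
Maximizing c = f(k) − (n+g+δ)·k gives f'(k) = n+g+δ, i.e. 0.29·k^(0.29−1) = 0.121, so k_gold = (0.29/0.121)^(1/0.71) ≈ 3.4250.
y_gold = 3.4250^0.29 ≈ 1.4291.
c_gold = y_gold − (n+g+δ)·k_gold = 1.4291 − 0.121·3.4250 ≈ 1.0146.

c_gold ≈ 1.01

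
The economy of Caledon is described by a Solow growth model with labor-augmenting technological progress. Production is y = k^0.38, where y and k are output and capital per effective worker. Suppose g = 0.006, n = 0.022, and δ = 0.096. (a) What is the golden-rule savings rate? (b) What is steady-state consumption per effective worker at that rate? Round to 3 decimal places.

(a) s_gold = 0.380; (b) c_gold ≈ 1.232

The effective depreciation rate is n + g + δ = 0.022 + 0.006 + 0.096 = 0.124.
For Cobb-Douglas, s_gold equals capital's share: s_gold = 0.38.
Maximizing c = f(k) − (n+g+δ)·k gives f'(k) = n+g+δ, i.e. 0.38·k^(0.38−1) = 0.124, so k_gold = (0.38/0.124)^(1/0.62) ≈ 6.0877.
y_gold = 6.0877^0.38 ≈ 1.9865; c_gold = (1−0.38)·y_gold ≈ 1.2316.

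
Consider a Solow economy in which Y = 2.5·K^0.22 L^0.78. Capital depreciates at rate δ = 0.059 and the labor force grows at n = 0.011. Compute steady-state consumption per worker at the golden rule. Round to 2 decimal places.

c_gold ≈ 3.49

Capital per worker breaks even when investment replaces (n + δ)·k; here n + δ = 0.07.
Maximizing c = f(k) − (n+δ)·k gives f'(k) = n+δ, i.e. 0.22·2.5·k^(0.22−1) = 0.07, so k_gold = (0.22·2.5/0.07)^(1/0.78) ≈ 14.0532.
y_gold = 2.5·14.0532^0.22 ≈ 4.4715.
c_gold = y_gold − (n+δ)·k_gold = 4.4715 − 0.07·14.0532 ≈ 3.4877.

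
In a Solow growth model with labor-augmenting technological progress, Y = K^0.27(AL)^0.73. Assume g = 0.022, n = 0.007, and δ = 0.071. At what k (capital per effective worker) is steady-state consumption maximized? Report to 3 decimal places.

k_gold ≈ 3.899

Capital per effective worker breaks even when investment replaces (n + g + δ)·k; here n + g + δ = 0.1.
Setting f'(k) = n+g+δ gives 0.27·k^(0.27−1) = 0.1, hence k_gold = (0.27/0.1)^(1/0.73) ≈ 3.8986.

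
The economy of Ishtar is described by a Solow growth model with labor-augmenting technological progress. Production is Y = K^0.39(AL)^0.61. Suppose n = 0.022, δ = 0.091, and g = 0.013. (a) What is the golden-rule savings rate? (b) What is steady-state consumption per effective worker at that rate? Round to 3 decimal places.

(a) s_gold = 0.390; (b) c_gold ≈ 1.256

Break-even investment rate: n + g + δ = 0.022 + 0.013 + 0.091 = 0.126.
For Cobb-Douglas, s_gold equals capital's share: s_gold = 0.39.
At the golden rule the marginal product of capital equals n+g+δ: 0.39·k^(0.39−1) = 0.126. Solving, k_gold = (0.39/0.126)^(1/0.61) ≈ 6.3741.
y_gold = 6.3741^0.39 ≈ 2.0593; c_gold = (1−0.39)·y_gold ≈ 1.2562.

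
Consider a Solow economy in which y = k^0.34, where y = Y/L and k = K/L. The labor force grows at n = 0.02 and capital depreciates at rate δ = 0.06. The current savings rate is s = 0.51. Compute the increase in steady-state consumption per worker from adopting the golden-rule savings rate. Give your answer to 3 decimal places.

Δc ≈ 0.118

The effective depreciation rate is n + δ = 0.02 + 0.06 = 0.08.
Current steady state (s = 0.51): k* = (0.51/0.08)^(1/0.66) ≈ 16.5542, y* = 16.5542^0.34 ≈ 2.5967, c* = (1−0.51)·2.5967 ≈ 1.2724.
Setting f'(k) = n+δ gives 0.34·k^(0.34−1) = 0.08, hence k_gold = (0.34/0.08)^(1/0.66) ≈ 8.9558.
y_gold = 8.9558^0.34 ≈ 2.1072, c_gold = y_gold − 0.08·k_gold ≈ 1.3908.
Gain: Δc = 1.3908 − 1.2724 ≈ 0.1184.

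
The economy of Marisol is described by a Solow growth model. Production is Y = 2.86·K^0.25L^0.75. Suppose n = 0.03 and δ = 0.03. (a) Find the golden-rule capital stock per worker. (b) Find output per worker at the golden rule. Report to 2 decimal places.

(a) k_gold ≈ 27.22; (b) y_gold ≈ 6.53

Capital per worker breaks even when investment replaces (n + δ)·k; here n + δ = 0.06.
Maximizing c = f(k) − (n+δ)·k gives f'(k) = n+δ, i.e. 0.25·2.86·k^(0.25−1) = 0.06, so k_gold = (0.25·2.86/0.06)^(1/0.75) ≈ 27.2191.
y_gold = 2.86·27.2191^0.25 ≈ 6.5326.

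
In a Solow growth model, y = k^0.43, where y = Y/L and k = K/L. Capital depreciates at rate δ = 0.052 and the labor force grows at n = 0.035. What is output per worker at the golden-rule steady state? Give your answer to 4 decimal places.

y_gold ≈ 3.3381

Break-even investment rate: n + δ = 0.035 + 0.052 = 0.087.
Maximizing c = f(k) − (n+δ)·k gives f'(k) = n+δ, i.e. 0.43·k^(0.43−1) = 0.087, so k_gold = (0.43/0.087)^(1/0.57) ≈ 16.4989.
Output: y_gold = k_gold^0.43 = 16.4989^0.43 ≈ 3.3381.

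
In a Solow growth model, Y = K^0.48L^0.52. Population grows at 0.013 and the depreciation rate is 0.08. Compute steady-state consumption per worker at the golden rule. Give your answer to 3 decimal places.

c_gold ≈ 2.366

Capital per worker breaks even when investment replaces (n + δ)·k; here n + δ = 0.093.
At the golden rule the marginal product of capital equals n+δ: 0.48·k^(0.48−1) = 0.093. Solving, k_gold = (0.48/0.093)^(1/0.52) ≈ 23.4795.
y_gold = 23.4795^0.48 ≈ 4.5492.
c_gold = y_gold − (n+δ)·k_gold = 4.5492 − 0.093·23.4795 ≈ 2.3656.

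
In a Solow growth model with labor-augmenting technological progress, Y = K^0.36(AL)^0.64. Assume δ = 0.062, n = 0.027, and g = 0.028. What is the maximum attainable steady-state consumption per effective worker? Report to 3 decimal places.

n + g + δ = 0.027 + 0.028 + 0.062 = 0.117.
Maximizing c = f(k) − (n+g+δ)·k gives f'(k) = n+g+δ, i.e. 0.36·k^(0.36−1) = 0.117, so k_gold = (0.36/0.117)^(1/0.64) ≈ 5.7900.
y_gold = 5.7900^0.36 ≈ 1.8818.
c_gold = y_gold − (n+g+δ)·k_gold = 1.8818 − 0.117·5.7900 ≈ 1.2043.

c_gold ≈ 1.204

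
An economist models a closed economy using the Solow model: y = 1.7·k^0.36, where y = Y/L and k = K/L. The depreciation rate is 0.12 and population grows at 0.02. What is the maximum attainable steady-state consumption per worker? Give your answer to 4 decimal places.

The effective depreciation rate is n + δ = 0.02 + 0.12 = 0.14.
At the golden rule the marginal product of capital equals n+δ: 0.36·1.7·k^(0.36−1) = 0.14. Solving, k_gold = (0.36·1.7/0.14)^(1/0.64) ≈ 10.0225.
y_gold = 1.7·10.0225^0.36 ≈ 3.8976.
c_gold = y_gold − (n+δ)·k_gold = 3.8976 − 0.14·10.0225 ≈ 2.4945.

c_gold ≈ 2.4945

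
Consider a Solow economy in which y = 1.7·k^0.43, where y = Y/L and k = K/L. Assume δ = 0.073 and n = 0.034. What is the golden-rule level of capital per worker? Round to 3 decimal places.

The effective depreciation rate is n + δ = 0.034 + 0.073 = 0.107.
Golden rule sets MPK = n+δ: 0.43·1.7·k^(0.43−1) = 0.107, so k_gold = (0.43·1.7/0.107)^(1/0.57) ≈ 29.1135.

k_gold ≈ 29.113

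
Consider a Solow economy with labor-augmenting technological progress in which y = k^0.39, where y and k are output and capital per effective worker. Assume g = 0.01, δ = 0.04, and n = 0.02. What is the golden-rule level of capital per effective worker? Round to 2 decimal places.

k_gold ≈ 16.71

Break-even investment rate: n + g + δ = 0.02 + 0.01 + 0.04 = 0.07.
Setting f'(k) = n+g+δ gives 0.39·k^(0.39−1) = 0.07, hence k_gold = (0.39/0.07)^(1/0.61) ≈ 16.7069.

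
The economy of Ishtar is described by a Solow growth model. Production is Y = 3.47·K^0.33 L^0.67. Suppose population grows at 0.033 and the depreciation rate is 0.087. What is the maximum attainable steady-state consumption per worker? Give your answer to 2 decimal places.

c_gold ≈ 7.06

Break-even investment rate: n + δ = 0.033 + 0.087 = 0.12.
Setting f'(k) = n+δ gives 0.33·3.47·k^(0.33−1) = 0.12, hence k_gold = (0.33·3.47/0.12)^(1/0.67) ≈ 28.9856.
y_gold = 3.47·28.9856^0.33 ≈ 10.5402.
c_gold = y_gold − (n+δ)·k_gold = 10.5402 − 0.12·28.9856 ≈ 7.0619.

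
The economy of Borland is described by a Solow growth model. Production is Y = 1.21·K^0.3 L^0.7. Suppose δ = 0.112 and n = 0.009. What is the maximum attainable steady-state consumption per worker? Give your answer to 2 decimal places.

Capital per worker breaks even when investment replaces (n + δ)·k; here n + δ = 0.121.
Golden rule sets MPK = n+δ: 0.3·1.21·k^(0.3−1) = 0.121, so k_gold = (0.3·1.21/0.121)^(1/0.7) ≈ 4.8040.
y_gold = 1.21·4.8040^0.3 ≈ 1.9376.
c_gold = y_gold − (n+δ)·k_gold = 1.9376 − 0.121·4.8040 ≈ 1.3563.

c_gold ≈ 1.36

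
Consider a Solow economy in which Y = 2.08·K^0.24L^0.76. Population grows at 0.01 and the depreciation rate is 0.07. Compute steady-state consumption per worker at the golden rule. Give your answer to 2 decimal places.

Capital per worker breaks even when investment replaces (n + δ)·k; here n + δ = 0.08.
Golden rule sets MPK = n+δ: 0.24·2.08·k^(0.24−1) = 0.08, so k_gold = (0.24·2.08/0.08)^(1/0.76) ≈ 11.1249.
y_gold = 2.08·11.1249^0.24 ≈ 3.7083.
c_gold = y_gold − (n+δ)·k_gold = 3.7083 − 0.08·11.1249 ≈ 2.8183.

c_gold ≈ 2.82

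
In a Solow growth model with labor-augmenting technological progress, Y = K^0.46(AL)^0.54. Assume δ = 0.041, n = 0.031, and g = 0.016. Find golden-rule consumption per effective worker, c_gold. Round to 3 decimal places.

c_gold ≈ 2.209

Capital per effective worker breaks even when investment replaces (n + g + δ)·k; here n + g + δ = 0.088.
Maximizing c = f(k) − (n+g+δ)·k gives f'(k) = n+g+δ, i.e. 0.46·k^(0.46−1) = 0.088, so k_gold = (0.46/0.088)^(1/0.54) ≈ 21.3865.
y_gold = 21.3865^0.46 ≈ 4.0913.
c_gold = y_gold − (n+g+δ)·k_gold = 4.0913 − 0.088·21.3865 ≈ 2.2093.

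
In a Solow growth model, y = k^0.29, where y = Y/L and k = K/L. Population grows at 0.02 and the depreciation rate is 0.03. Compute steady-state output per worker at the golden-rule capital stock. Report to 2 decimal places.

y_gold ≈ 2.05

n + δ = 0.02 + 0.03 = 0.05.
At the golden rule the marginal product of capital equals n+δ: 0.29·k^(0.29−1) = 0.05. Solving, k_gold = (0.29/0.05)^(1/0.71) ≈ 11.8919.
Output: y_gold = k_gold^0.29 = 11.8919^0.29 ≈ 2.0503.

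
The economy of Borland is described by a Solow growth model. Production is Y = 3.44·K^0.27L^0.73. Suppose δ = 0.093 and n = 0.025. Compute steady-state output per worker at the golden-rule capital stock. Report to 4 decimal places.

The effective depreciation rate is n + δ = 0.025 + 0.093 = 0.118.
Golden rule sets MPK = n+δ: 0.27·3.44·k^(0.27−1) = 0.118, so k_gold = (0.27·3.44/0.118)^(1/0.73) ≈ 16.8831.
Output: y_gold = 3.44·k_gold^0.27 = 3.44·16.8831^0.27 ≈ 7.3785.

y_gold ≈ 7.3785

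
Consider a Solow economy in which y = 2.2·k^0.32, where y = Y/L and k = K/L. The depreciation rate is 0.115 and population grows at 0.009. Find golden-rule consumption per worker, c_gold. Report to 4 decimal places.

c_gold ≈ 3.3871

Break-even investment rate: n + δ = 0.009 + 0.115 = 0.124.
Setting f'(k) = n+δ gives 0.32·2.2·k^(0.32−1) = 0.124, hence k_gold = (0.32·2.2/0.124)^(1/0.68) ≈ 12.8542.
y_gold = 2.2·12.8542^0.32 ≈ 4.9810.
c_gold = y_gold − (n+δ)·k_gold = 4.9810 − 0.124·12.8542 ≈ 3.3871.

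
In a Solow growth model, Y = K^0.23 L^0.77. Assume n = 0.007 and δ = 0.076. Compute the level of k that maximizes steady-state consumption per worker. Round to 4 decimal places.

k_gold ≈ 3.7572

Break-even investment rate: n + δ = 0.007 + 0.076 = 0.083.
At the golden rule the marginal product of capital equals n+δ: 0.23·k^(0.23−1) = 0.083. Solving, k_gold = (0.23/0.083)^(1/0.77) ≈ 3.7572.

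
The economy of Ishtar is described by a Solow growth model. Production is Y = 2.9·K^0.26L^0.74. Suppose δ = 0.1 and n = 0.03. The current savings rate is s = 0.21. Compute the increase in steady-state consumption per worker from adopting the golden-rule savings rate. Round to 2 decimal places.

Δc ≈ 0.04

n + δ = 0.03 + 0.1 = 0.13.
Current steady state (s = 0.21): k* = (0.21·2.9/0.13)^(1/0.74) ≈ 8.0596, y* = 2.9·8.0596^0.26 ≈ 4.9893, c* = (1−0.21)·4.9893 ≈ 3.9416.
Setting f'(k) = n+δ gives 0.26·2.9·k^(0.26−1) = 0.13, hence k_gold = (0.26·2.9/0.13)^(1/0.74) ≈ 10.7562.
y_gold = 2.9·10.7562^0.26 ≈ 5.3781, c_gold = y_gold − 0.13·k_gold ≈ 3.9798.
Gain: Δc = 3.9798 − 3.9416 ≈ 0.0382.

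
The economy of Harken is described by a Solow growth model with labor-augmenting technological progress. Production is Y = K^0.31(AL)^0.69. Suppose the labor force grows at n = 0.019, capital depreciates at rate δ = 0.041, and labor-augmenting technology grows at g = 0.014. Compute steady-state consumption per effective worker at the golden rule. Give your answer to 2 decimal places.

Capital per effective worker breaks even when investment replaces (n + g + δ)·k; here n + g + δ = 0.074.
Golden rule sets MPK = n+g+δ: 0.31·k^(0.31−1) = 0.074, so k_gold = (0.31/0.074)^(1/0.69) ≈ 7.9733.
y_gold = 7.9733^0.31 ≈ 1.9033.
c_gold = y_gold − (n+g+δ)·k_gold = 1.9033 − 0.074·7.9733 ≈ 1.3133.

c_gold ≈ 1.31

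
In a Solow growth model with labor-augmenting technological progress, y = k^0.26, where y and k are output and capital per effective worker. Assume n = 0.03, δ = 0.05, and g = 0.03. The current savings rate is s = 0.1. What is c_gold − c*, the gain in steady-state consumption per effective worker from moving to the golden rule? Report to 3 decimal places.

Capital per effective worker breaks even when investment replaces (n + g + δ)·k; here n + g + δ = 0.11.
Current steady state (s = 0.1): k* = (0.1/0.11)^(1/0.74) ≈ 0.8792, y* = 0.8792^0.26 ≈ 0.9671, c* = (1−0.1)·0.9671 ≈ 0.8704.
Setting f'(k) = n+g+δ gives 0.26·k^(0.26−1) = 0.11, hence k_gold = (0.26/0.11)^(1/0.74) ≈ 3.1977.
y_gold = 3.1977^0.26 ≈ 1.3529, c_gold = y_gold − 0.11·k_gold ≈ 1.0011.
Gain: Δc = 1.0011 − 0.8704 ≈ 0.1308.

Δc ≈ 0.131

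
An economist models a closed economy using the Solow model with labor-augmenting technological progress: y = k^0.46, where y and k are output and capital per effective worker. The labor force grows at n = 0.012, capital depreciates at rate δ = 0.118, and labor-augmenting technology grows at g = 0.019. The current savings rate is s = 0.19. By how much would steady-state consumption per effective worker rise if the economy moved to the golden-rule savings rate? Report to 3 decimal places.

Δc ≈ 0.414

Capital per effective worker breaks even when investment replaces (n + g + δ)·k; here n + g + δ = 0.149.
Current steady state (s = 0.19): k* = (0.19/0.149)^(1/0.54) ≈ 1.5685, y* = 1.5685^0.46 ≈ 1.2301, c* = (1−0.19)·1.2301 ≈ 0.9964.
Setting f'(k) = n+g+δ gives 0.46·k^(0.46−1) = 0.149, hence k_gold = (0.46/0.149)^(1/0.54) ≈ 8.0652.
y_gold = 8.0652^0.46 ≈ 2.6124, c_gold = y_gold − 0.149·k_gold ≈ 1.4107.
Gain: Δc = 1.4107 − 0.9964 ≈ 0.4144.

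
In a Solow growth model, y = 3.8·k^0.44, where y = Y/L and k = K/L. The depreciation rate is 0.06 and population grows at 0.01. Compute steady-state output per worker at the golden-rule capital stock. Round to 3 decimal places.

Break-even investment rate: n + δ = 0.01 + 0.06 = 0.07.
Setting f'(k) = n+δ gives 0.44·3.8·k^(0.44−1) = 0.07, hence k_gold = (0.44·3.8/0.07)^(1/0.56) ≈ 289.0421.
Output: y_gold = 3.8·k_gold^0.44 = 3.8·289.0421^0.44 ≈ 45.9840.

y_gold ≈ 45.984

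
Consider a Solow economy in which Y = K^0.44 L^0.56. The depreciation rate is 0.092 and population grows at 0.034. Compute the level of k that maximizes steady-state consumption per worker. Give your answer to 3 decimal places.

n + δ = 0.034 + 0.092 = 0.126.
At the golden rule the marginal product of capital equals n+δ: 0.44·k^(0.44−1) = 0.126. Solving, k_gold = (0.44/0.126)^(1/0.56) ≈ 9.3280.

k_gold ≈ 9.328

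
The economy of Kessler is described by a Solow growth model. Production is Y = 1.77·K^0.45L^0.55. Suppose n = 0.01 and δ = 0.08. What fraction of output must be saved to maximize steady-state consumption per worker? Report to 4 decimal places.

s_gold = 0.4500

n + δ = 0.01 + 0.08 = 0.09.
At the golden rule MPK = n+δ, and in any Cobb-Douglas steady state s = (n+δ)·k/y = MPK·k/y = capital's share 0.45.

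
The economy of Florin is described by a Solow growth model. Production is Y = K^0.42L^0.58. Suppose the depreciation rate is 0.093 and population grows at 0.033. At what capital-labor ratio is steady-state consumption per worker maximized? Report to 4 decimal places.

Break-even investment rate: n + δ = 0.033 + 0.093 = 0.126.
At the golden rule the marginal product of capital equals n+δ: 0.42·k^(0.42−1) = 0.126. Solving, k_gold = (0.42/0.126)^(1/0.58) ≈ 7.9710.

k_gold ≈ 7.9710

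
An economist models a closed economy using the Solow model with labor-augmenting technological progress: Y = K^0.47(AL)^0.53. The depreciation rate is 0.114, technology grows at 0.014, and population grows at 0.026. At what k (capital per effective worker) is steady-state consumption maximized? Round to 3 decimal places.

The effective depreciation rate is n + g + δ = 0.026 + 0.014 + 0.114 = 0.154.
Maximizing c = f(k) − (n+g+δ)·k gives f'(k) = n+g+δ, i.e. 0.47·k^(0.47−1) = 0.154, so k_gold = (0.47/0.154)^(1/0.53) ≈ 8.2091.

k_gold ≈ 8.209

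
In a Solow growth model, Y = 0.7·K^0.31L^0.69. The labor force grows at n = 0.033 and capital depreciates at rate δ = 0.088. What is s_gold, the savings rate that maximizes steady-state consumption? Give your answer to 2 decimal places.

s_gold = 0.31

The effective depreciation rate is n + δ = 0.033 + 0.088 = 0.121.
At the golden rule MPK = n+δ, and in any Cobb-Douglas steady state s = (n+δ)·k/y = MPK·k/y = capital's share 0.31.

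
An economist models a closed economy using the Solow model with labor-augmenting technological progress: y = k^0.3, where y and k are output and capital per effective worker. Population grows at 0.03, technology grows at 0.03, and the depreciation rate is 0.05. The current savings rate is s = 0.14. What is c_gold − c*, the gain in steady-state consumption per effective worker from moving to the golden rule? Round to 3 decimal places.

n + g + δ = 0.03 + 0.03 + 0.05 = 0.11.
Current steady state (s = 0.14): k* = (0.14/0.11)^(1/0.7) ≈ 1.4113, y* = 1.4113^0.3 ≈ 1.1089, c* = (1−0.14)·1.1089 ≈ 0.9536.
Golden rule sets MPK = n+g+δ: 0.3·k^(0.3−1) = 0.11, so k_gold = (0.3/0.11)^(1/0.7) ≈ 4.1925.
y_gold = 4.1925^0.3 ≈ 1.5372, c_gold = y_gold − 0.11·k_gold ≈ 1.0761.
Gain: Δc = 1.0761 − 0.9536 ≈ 0.1224.

Δc ≈ 0.122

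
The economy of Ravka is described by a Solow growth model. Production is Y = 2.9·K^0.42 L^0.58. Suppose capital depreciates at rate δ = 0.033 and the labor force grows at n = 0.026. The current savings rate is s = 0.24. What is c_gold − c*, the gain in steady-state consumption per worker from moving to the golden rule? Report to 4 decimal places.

Δc ≈ 1.9016

The effective depreciation rate is n + δ = 0.026 + 0.033 = 0.059.
Current steady state (s = 0.24): k* = (0.24·2.9/0.059)^(1/0.58) ≈ 70.4462, y* = 2.9·70.4462^0.42 ≈ 17.3180, c* = (1−0.24)·17.3180 ≈ 13.1617.
At the golden rule the marginal product of capital equals n+δ: 0.42·2.9·k^(0.42−1) = 0.059. Solving, k_gold = (0.42·2.9/0.059)^(1/0.58) ≈ 184.8794.
y_gold = 2.9·184.8794^0.42 ≈ 25.9711, c_gold = y_gold − 0.059·k_gold ≈ 15.0633.
Gain: Δc = 15.0633 − 13.1617 ≈ 1.9016.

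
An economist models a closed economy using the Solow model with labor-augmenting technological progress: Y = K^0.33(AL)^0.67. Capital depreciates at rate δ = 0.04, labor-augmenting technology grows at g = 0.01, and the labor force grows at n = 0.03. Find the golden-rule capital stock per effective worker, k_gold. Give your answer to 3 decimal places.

k_gold ≈ 8.290

Break-even investment rate: n + g + δ = 0.03 + 0.01 + 0.04 = 0.08.
Setting f'(k) = n+g+δ gives 0.33·k^(0.33−1) = 0.08, hence k_gold = (0.33/0.08)^(1/0.67) ≈ 8.2898.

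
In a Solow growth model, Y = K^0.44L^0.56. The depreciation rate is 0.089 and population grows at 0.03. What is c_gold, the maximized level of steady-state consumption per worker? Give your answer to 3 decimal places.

c_gold ≈ 1.565

Capital per worker breaks even when investment replaces (n + δ)·k; here n + δ = 0.119.
Setting f'(k) = n+δ gives 0.44·k^(0.44−1) = 0.119, hence k_gold = (0.44/0.119)^(1/0.56) ≈ 10.3304.
y_gold = 10.3304^0.44 ≈ 2.7939.
c_gold = y_gold − (n+δ)·k_gold = 2.7939 − 0.119·10.3304 ≈ 1.5646.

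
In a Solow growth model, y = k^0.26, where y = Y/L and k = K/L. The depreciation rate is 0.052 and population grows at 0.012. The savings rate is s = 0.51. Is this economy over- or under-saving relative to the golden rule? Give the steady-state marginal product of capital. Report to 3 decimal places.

over-saving; MPK ≈ 0.033

Break-even investment rate: n + δ = 0.012 + 0.052 = 0.064.
Steady-state k*: s·k^0.26 = 0.064·k gives k* = (0.51/0.064)^(1/0.74) ≈ 16.5232.
MPK = 0.26·16.5232^(-0.74) ≈ 0.0326.
MPK < n+δ = 0.064, so the economy is dynamically inefficient (over-saving).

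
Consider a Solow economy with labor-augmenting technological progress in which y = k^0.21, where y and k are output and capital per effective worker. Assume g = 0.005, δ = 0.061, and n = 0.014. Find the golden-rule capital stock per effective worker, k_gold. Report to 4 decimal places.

k_gold ≈ 3.3927

Break-even investment rate: n + g + δ = 0.014 + 0.005 + 0.061 = 0.08.
At the golden rule the marginal product of capital equals n+g+δ: 0.21·k^(0.21−1) = 0.08. Solving, k_gold = (0.21/0.08)^(1/0.79) ≈ 3.3927.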